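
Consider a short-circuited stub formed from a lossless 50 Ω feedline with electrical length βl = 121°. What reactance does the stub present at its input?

X_in ≈ -83.2 Ω (capacitive)

tan(βl) = -1.66
For a short-circuited stub, Z_in = jZ_0·tan(βl)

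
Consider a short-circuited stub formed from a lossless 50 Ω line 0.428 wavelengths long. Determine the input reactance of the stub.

X_in ≈ -24.3 Ω (capacitive)

βl = 2π × 0.428 = 154°
tan(βl) = -0.486
For a short-circuited stub, Z_in = jZ_0·tan(βl)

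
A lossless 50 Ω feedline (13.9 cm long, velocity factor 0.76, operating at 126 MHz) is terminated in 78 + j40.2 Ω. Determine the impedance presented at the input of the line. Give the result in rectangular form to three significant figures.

Z_in ≈ 99.1 − j25.3 Ω

λ = v/f = 0.76·c / 126 MHz = 1.81 m
βl = 2π·l/λ = 2π × 0.0768 = 27.7°
tan(βl) = tan(27.7°) = 0.524
Z_in = Z_0·(Z_L + jZ_0·tanβl)/(Z_0 + jZ_L·tanβl)
     = 50·(78 + j66.4)/(28.9 + j40.9)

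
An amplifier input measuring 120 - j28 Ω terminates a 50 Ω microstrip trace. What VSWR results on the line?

VSWR ≈ 2.56

Γ = (Z_L − Z_0)/(Z_L + Z_0) = (70 − j28)/(170 − j28)
|Γ| = 75.4/172 = 0.438
VSWR = (1 + |Γ|)/(1 − |Γ|) = 1.44/0.562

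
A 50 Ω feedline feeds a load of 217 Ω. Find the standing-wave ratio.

VSWR ≈ 4.34

Γ = (217 − 50)/(217 + 50) = 0.625
VSWR = (1 + 0.625)/(1 − 0.625)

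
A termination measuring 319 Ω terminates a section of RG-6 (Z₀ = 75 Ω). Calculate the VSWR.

VSWR ≈ 4.25

Γ = (319 − 75)/(319 + 75) = 0.619
VSWR = (1 + 0.619)/(1 − 0.619)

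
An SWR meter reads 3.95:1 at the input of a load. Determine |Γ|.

|Γ| = (S − 1)/(S + 1) = (3.95 − 1)/(3.95 + 1) = 2.95/4.95

|Γ| ≈ 0.596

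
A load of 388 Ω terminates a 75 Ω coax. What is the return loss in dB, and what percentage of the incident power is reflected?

RL ≈ 3.4 dB; 45.7% of incident power reflected

Γ = (388 − 75)/(388 + 75) = 0.676
RL = −20·log₁₀(0.676) = 3.4 dB
P_refl/P_inc = |Γ|² = 0.457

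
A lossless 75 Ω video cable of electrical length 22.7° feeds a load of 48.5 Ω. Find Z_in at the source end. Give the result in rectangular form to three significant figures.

Z_in ≈ 53.1 + j17 Ω

tan(βl) = tan(22.7°) = 0.418
Z_in = Z_0·(Z_L + jZ_0·tanβl)/(Z_0 + jZ_L·tanβl)
     = 75·(48.5 + j31.4)/(75 + j20.3)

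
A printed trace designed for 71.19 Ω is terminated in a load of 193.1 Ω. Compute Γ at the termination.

Γ = 0.461

Γ = (Z_L − Z_0)/(Z_L + Z_0) = (193.1 − 71.19)/(193.1 + 71.19) = 121.9/264.3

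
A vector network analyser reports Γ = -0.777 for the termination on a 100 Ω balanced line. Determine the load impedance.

Z_L ≈ 12.5 Ω

Z_L = Z_0·(1 + Γ)/(1 − Γ) = 100·(0.223)/(1.78)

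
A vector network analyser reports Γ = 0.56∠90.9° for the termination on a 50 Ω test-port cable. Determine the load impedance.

Z_L ≈ 25.8 + j42.1 Ω

Z_L = Z_0·(1 + Γ)/(1 − Γ) = 50·(0.991 + j0.56)/(1.01 − j0.56)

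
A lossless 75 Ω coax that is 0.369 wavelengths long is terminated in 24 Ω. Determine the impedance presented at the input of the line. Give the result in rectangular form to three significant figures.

Z_in ≈ 46.4 − j64.9 Ω

βl = 2π × 0.369 = 133°
tan(βl) = tan(133°) = -1.08
Z_in = Z_0·(Z_L + jZ_0·tanβl)/(Z_0 + jZ_L·tanβl)
     = 75·(24 − j80.9)/(75 − j25.9)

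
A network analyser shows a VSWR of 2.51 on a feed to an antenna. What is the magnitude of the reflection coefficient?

|Γ| = (S − 1)/(S + 1) = (2.51 − 1)/(2.51 + 1) = 1.51/3.51

|Γ| ≈ 0.43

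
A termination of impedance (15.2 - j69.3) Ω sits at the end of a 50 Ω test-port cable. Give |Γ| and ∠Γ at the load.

Γ = (Z_L − Z_0)/(Z_L + Z_0) = (-34.8 − j69.3)/(65.2 − j69.3)
|Γ| = 77.5/95.2 = 0.815

Γ ≈ 0.815 ∠ -69.9°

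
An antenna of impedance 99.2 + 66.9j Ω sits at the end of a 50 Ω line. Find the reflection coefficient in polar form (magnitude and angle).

Γ = (Z_L − Z_0)/(Z_L + Z_0) = (49.2 + j66.9)/(149.2 + j66.9)
|Γ| = 83/164 = 0.508

Γ ≈ 0.508 ∠ 29.5°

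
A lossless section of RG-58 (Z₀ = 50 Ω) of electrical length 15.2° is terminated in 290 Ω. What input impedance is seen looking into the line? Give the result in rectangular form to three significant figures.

tan(βl) = tan(15.2°) = 0.272
Z_in = Z_0·(Z_L + jZ_0·tanβl)/(Z_0 + jZ_L·tanβl)
     = 50·(290 + j13.6)/(50 + j78.8)

Z_in ≈ 89.4 − j127 Ω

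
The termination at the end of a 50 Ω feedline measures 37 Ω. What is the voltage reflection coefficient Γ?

Γ = (Z_L − Z_0)/(Z_L + Z_0) = (37 − 50)/(37 + 50) = -13/87

Γ = -0.149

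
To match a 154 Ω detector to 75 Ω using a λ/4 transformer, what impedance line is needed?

Z_qwt = √(Z_0·R_L) = √(75 × 154) = √11550

Z_qwt ≈ 107 Ω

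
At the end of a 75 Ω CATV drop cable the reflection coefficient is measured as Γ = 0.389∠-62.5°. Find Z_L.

Z_L = Z_0·(1 + Γ)/(1 − Γ) = 75·(1.18 − j0.345)/(0.82 + j0.345)

Z_L ≈ 80.4 − j65.3 Ω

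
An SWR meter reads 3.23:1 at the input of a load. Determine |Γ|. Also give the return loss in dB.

|Γ| = (S − 1)/(S + 1) = (3.23 − 1)/(3.23 + 1) = 2.23/4.23
RL = −20·log₁₀|Γ| = −20·log₁₀(0.527)

|Γ| ≈ 0.527; return loss ≈ 5.56 dB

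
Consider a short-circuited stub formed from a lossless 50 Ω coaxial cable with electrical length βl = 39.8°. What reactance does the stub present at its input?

tan(βl) = 0.833
For a short-circuited stub, Z_in = jZ_0·tan(βl)

X_in ≈ 41.7 Ω (inductive)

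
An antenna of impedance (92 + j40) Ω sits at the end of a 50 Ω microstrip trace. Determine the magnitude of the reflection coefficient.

|Γ| ≈ 0.393

Γ = (Z_L − Z_0)/(Z_L + Z_0) = (42 + j40)/(142 + j40)
|Γ| = 58/148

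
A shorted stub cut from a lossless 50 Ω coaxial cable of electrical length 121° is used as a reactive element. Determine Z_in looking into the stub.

Z_in ≈ −j83.2 Ω

tan(βl) = -1.66
For a shorted stub, Z_in = jZ_0·tan(βl)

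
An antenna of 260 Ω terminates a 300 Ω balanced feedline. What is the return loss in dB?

RL ≈ 22.9 dB

Γ = (260 − 300)/(260 + 300) = -0.0714
RL = −20·log₁₀|Γ| = −20·log₁₀(0.0714)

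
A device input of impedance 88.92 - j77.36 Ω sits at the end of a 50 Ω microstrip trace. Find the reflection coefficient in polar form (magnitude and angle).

Γ ≈ 0.545 ∠ -34.2°

Γ = (Z_L − Z_0)/(Z_L + Z_0) = (38.92 − j77.36)/(138.9 − j77.36)
|Γ| = 86.6/159 = 0.545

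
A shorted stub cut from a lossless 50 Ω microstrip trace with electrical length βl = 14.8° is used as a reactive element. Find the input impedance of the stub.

tan(βl) = 0.264
For a shorted stub, Z_in = jZ_0·tan(βl)

Z_in ≈ +j13.2 Ω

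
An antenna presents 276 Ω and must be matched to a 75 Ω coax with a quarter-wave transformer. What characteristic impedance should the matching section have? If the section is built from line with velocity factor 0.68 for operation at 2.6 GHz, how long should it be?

Z_qwt ≈ 144 Ω; length ≈ 1.96 cm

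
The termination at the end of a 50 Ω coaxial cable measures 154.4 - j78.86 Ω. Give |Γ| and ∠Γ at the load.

Γ ≈ 0.597 ∠ -16°

Γ = (Z_L − Z_0)/(Z_L + Z_0) = (104.4 − j78.86)/(204.4 − j78.86)
|Γ| = 131/219 = 0.597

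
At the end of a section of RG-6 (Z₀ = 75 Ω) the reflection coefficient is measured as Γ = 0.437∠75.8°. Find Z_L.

Z_L = Z_0·(1 + Γ)/(1 − Γ) = 75·(1.11 + j0.424)/(0.893 − j0.424)

Z_L ≈ 62.1 + j65.1 Ω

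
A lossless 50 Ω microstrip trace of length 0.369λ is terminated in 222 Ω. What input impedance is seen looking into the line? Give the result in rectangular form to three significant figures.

βl = 2π × 0.369 = 133°
tan(βl) = tan(133°) = -1.08
Z_in = Z_0·(Z_L + jZ_0·tanβl)/(Z_0 + jZ_L·tanβl)
     = 50·(222 − j53.9)/(50 − j239)

Z_in ≈ 20.1 + j42.2 Ω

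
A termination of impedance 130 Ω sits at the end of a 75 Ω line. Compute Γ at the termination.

Γ = 0.268

Γ = (Z_L − Z_0)/(Z_L + Z_0) = (130 − 75)/(130 + 75) = 55/205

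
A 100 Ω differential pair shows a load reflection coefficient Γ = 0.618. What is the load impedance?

Z_L = Z_0·(1 + Γ)/(1 − Γ) = 100·(1.62)/(0.382)

Z_L ≈ 424 Ω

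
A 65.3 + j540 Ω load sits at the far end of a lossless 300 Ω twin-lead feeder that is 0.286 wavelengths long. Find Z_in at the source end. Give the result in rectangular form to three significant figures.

Z_in ≈ 16.5 − j84.8 Ω

βl = 2π × 0.286 = 103°
tan(βl) = tan(103°) = -4.35
Z_in = Z_0·(Z_L + jZ_0·tanβl)/(Z_0 + jZ_L·tanβl)
     = 300·(65.3 − j764)/(2650 − j284)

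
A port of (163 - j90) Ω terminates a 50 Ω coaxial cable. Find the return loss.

Γ = (113 − j90)/(213 − j90), |Γ| = 0.625
RL = −20·log₁₀|Γ| = −20·log₁₀(0.625)

RL ≈ 4.09 dB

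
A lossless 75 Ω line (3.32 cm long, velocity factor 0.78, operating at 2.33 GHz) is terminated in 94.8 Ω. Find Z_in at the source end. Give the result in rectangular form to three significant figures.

λ = v/f = 0.78·c / 2.33 GHz = 0.1 m
βl = 2π·l/λ = 2π × 0.331 = 119°
tan(βl) = tan(119°) = -1.8
Z_in = Z_0·(Z_L + jZ_0·tanβl)/(Z_0 + jZ_L·tanβl)
     = 75·(94.8 − j135)/(75 − j171)

Z_in ≈ 65.1 + j13 Ω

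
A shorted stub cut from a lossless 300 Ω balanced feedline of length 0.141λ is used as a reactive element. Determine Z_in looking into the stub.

Z_in ≈ +j367 Ω

βl = 2π × 0.141 = 50.8°
tan(βl) = 1.22
For a shorted stub, Z_in = jZ_0·tan(βl)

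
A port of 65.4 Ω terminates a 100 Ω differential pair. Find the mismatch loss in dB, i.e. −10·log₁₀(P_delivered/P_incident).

Γ = (65.4 − 100)/(65.4 + 100) = -0.209
|Γ|² = 0.0438, so P_del/P_inc = 1 − |Γ|² = 0.956
ML = −10·log₁₀(1 − |Γ|²)

mismatch loss ≈ 0.194 dB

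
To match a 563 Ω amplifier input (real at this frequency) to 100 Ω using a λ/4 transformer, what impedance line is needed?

Z_qwt ≈ 237 Ω

Z_qwt = √(Z_0·R_L) = √(100 × 563) = √56300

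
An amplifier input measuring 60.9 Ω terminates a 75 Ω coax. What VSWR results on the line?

Γ = (60.9 − 75)/(60.9 + 75) = -0.104
VSWR = (1 + 0.104)/(1 − 0.104)

VSWR ≈ 1.23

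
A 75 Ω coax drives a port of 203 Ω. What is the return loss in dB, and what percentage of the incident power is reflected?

RL ≈ 6.74 dB; 21.2% of incident power reflected

Γ = (203 − 75)/(203 + 75) = 0.46
RL = −20·log₁₀(0.46) = 6.74 dB
P_refl/P_inc = |Γ|² = 0.212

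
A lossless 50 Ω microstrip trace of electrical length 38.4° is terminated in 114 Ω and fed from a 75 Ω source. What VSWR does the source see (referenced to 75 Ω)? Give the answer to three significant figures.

tan(βl) = 0.793
Z_in = Z_0·(Z_L + jZ_0·tanβl)/(Z_0 + jZ_L·tanβl) = 43.5 − j39 Ω
Γ_s = (Z_in − Z_s)/(Z_in + Z_s) = (-31.5 − j39)/(119 − j39), |Γ_s| = 0.402
VSWR = (1 + |Γ_s|)/(1 − |Γ_s|)

VSWR ≈ 2.34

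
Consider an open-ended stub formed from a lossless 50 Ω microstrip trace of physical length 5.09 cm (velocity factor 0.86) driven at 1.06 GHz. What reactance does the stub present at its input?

λ = v/f = 0.86·c / 1.06 GHz = 0.243 m
βl = 2π·l/λ = 2π × 0.209 = 75.3°
tan(βl) = 3.81
For an open-ended stub, Z_in = −jZ_0·cot(βl) = −jZ_0/tan(βl)

X_in ≈ -13.1 Ω (capacitive)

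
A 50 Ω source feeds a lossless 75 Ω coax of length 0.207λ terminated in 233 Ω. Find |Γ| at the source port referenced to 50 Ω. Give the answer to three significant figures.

|Γ| ≈ 0.39

βl = 2π × 0.207 = 74.5°
tan(βl) = 3.61
Z_in = Z_0·(Z_L + jZ_0·tanβl)/(Z_0 + jZ_L·tanβl) = 25.8 − j18.5 Ω
Γ_s = (Z_in − Z_s)/(Z_in + Z_s) = (-24.2 − j18.5)/(75.8 − j18.5), |Γ_s| = 0.39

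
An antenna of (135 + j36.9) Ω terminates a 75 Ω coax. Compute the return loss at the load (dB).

Γ = (60 + j36.9)/(210 + j36.9), |Γ| = 0.33
RL = −20·log₁₀|Γ| = −20·log₁₀(0.33)

RL ≈ 9.62 dB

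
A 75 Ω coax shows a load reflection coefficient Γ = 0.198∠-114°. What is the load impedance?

Z_L = Z_0·(1 + Γ)/(1 − Γ) = 75·(0.919 − j0.181)/(1.08 + j0.181)

Z_L ≈ 60 − j22.6 Ω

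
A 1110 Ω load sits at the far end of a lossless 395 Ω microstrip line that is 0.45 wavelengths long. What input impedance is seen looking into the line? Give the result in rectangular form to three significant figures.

Z_in ≈ 669 + j483 Ω

βl = 2π × 0.45 = 162°
tan(βl) = tan(162°) = -0.325
Z_in = Z_0·(Z_L + jZ_0·tanβl)/(Z_0 + jZ_L·tanβl)
     = 395·(1110 − j128)/(395 − j361)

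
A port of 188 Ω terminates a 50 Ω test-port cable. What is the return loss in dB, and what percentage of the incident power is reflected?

Γ = (188 − 50)/(188 + 50) = 0.58
RL = −20·log₁₀(0.58) = 4.73 dB
P_refl/P_inc = |Γ|² = 0.336

RL ≈ 4.73 dB; 33.6% of incident power reflected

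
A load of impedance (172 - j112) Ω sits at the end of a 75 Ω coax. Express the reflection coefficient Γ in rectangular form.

Γ = (Z_L − Z_0)/(Z_L + Z_0) = (97 − j112)/(247 − j112)

Γ ≈ 0.496 − j0.228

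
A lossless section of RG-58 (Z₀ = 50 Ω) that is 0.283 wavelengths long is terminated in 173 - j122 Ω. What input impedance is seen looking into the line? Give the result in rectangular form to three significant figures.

Z_in ≈ 10.7 + j17.4 Ω

βl = 2π × 0.283 = 102°
tan(βl) = tan(102°) = -4.75
Z_in = Z_0·(Z_L + jZ_0·tanβl)/(Z_0 + jZ_L·tanβl)
     = 50·(173 − j360)/(-530 − j822)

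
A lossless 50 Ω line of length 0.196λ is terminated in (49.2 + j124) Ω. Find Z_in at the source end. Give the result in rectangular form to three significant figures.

βl = 2π × 0.196 = 70.6°
tan(βl) = tan(70.6°) = 2.83
Z_in = Z_0·(Z_L + jZ_0·tanβl)/(Z_0 + jZ_L·tanβl)
     = 50·(49.2 + j266)/(-301 + j139)

Z_in ≈ 10.1 − j39.4 Ω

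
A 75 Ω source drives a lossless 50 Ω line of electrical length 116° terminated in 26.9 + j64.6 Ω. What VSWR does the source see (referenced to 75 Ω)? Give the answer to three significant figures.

VSWR ≈ 7.86

tan(βl) = -2.05
Z_in = Z_0·(Z_L + jZ_0·tanβl)/(Z_0 + jZ_L·tanβl) = 9.63 − j7.48 Ω
Γ_s = (Z_in − Z_s)/(Z_in + Z_s) = (-65.4 − j7.48)/(84.6 − j7.48), |Γ_s| = 0.774
VSWR = (1 + |Γ_s|)/(1 − |Γ_s|)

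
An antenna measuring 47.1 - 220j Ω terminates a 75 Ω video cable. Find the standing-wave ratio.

VSWR ≈ 15.9

Γ = (Z_L − Z_0)/(Z_L + Z_0) = (-27.9 − j220)/(122.1 − j220)
|Γ| = 222/252 = 0.881
VSWR = (1 + |Γ|)/(1 − |Γ|) = 1.88/0.119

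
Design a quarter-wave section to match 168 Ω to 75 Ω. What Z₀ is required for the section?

Z_qwt ≈ 112 Ω

Z_qwt = √(Z_0·R_L) = √(75 × 168) = √12600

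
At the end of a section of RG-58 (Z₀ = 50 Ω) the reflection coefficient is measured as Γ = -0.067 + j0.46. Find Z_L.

Z_L ≈ 29 + j34.1 Ω

Z_L = Z_0·(1 + Γ)/(1 − Γ) = 50·(0.933 + j0.46)/(1.07 − j0.46)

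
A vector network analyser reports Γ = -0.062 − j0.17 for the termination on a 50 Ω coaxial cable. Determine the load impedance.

Z_L ≈ 41.8 − j14.7 Ω

Z_L = Z_0·(1 + Γ)/(1 − Γ) = 50·(0.938 − j0.17)/(1.06 + j0.17)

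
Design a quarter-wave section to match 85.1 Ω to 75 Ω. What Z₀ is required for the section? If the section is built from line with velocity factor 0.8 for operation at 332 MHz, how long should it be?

Z_qwt = √(Z_0·R_L) = √(75 × 85.1) = √6382
λ = 0.8·c/f = 0.723 m, so l = λ/4 = 0.181 m

Z_qwt ≈ 79.9 Ω; length ≈ 18.1 cm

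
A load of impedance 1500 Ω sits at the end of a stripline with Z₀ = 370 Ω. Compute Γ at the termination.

Γ = 0.604

Γ = (Z_L − Z_0)/(Z_L + Z_0) = (1500 − 370)/(1500 + 370) = 1130/1870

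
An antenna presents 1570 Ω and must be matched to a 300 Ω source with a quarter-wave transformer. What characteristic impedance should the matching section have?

Z_qwt ≈ 686 Ω

Z_qwt = √(Z_0·R_L) = √(300 × 1570) = √471000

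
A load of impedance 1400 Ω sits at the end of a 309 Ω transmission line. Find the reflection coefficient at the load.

Γ = 0.638

Γ = (Z_L − Z_0)/(Z_L + Z_0) = (1400 − 309)/(1400 + 309) = 1091/1709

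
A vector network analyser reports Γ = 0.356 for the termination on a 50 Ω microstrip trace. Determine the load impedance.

Z_L = Z_0·(1 + Γ)/(1 − Γ) = 50·(1.36)/(0.644)

Z_L ≈ 105 Ω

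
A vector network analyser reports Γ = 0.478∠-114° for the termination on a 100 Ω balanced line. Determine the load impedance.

Z_L ≈ 47.7 − j54 Ω

Z_L = Z_0·(1 + Γ)/(1 − Γ) = 100·(0.806 − j0.437)/(1.19 + j0.437)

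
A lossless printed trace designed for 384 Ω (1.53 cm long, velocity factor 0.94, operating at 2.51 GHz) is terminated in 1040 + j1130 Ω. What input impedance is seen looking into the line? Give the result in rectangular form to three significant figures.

λ = v/f = 0.94·c / 2.51 GHz = 0.112 m
βl = 2π·l/λ = 2π × 0.136 = 49°
tan(βl) = tan(49°) = 1.15
Z_in = Z_0·(Z_L + jZ_0·tanβl)/(Z_0 + jZ_L·tanβl)
     = 384·(1040 + j1570)/(-917 + j1200)

Z_in ≈ 157 − j454 Ω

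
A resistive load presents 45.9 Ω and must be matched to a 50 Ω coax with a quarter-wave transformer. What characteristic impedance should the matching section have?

Z_qwt = √(Z_0·R_L) = √(50 × 45.9) = √2295

Z_qwt ≈ 47.9 Ω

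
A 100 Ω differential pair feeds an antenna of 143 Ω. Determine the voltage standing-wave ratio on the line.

Γ = (143 − 100)/(143 + 100) = 0.177
VSWR = (1 + 0.177)/(1 − 0.177)

VSWR ≈ 1.43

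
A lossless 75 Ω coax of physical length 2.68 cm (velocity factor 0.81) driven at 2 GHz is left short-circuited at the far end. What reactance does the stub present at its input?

X_in ≈ 401 Ω (inductive)

λ = v/f = 0.81·c / 2 GHz = 0.122 m
βl = 2π·l/λ = 2π × 0.221 = 79.4°
tan(βl) = 5.35
For a short-circuited stub, Z_in = jZ_0·tan(βl)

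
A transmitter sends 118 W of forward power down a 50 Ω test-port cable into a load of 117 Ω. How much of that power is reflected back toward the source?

Γ = (117 − 50)/(117 + 50) = 0.401
|Γ|² = 0.161
P_refl = |Γ|²·P_inc = 19 W, P_del = (1 − |Γ|²)·P_inc = 99 W

P_reflected ≈ 19 W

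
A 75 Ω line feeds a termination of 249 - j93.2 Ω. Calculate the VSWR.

VSWR ≈ 3.82

Γ = (Z_L − Z_0)/(Z_L + Z_0) = (174 − j93.2)/(324 − j93.2)
|Γ| = 197/337 = 0.585
VSWR = (1 + |Γ|)/(1 − |Γ|) = 1.59/0.415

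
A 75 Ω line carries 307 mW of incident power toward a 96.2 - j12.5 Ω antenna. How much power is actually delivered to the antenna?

|Γ| = |(21.2 − j12.5)/(171.2 − j12.5)| = 0.143
|Γ|² = 0.0206
P_refl = |Γ|²·P_inc = 6.31 mW, P_del = (1 − |Γ|²)·P_inc = 301 mW

P_delivered ≈ 301 mW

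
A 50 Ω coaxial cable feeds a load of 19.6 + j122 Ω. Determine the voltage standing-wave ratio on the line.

Γ = (Z_L − Z_0)/(Z_L + Z_0) = (-30.4 + j122)/(69.6 + j122)
|Γ| = 126/140 = 0.895
VSWR = (1 + |Γ|)/(1 − |Γ|) = 1.9/0.105

VSWR ≈ 18.1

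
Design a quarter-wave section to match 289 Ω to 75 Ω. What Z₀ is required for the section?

Z_qwt = √(Z_0·R_L) = √(75 × 289) = √21680

Z_qwt ≈ 147 Ω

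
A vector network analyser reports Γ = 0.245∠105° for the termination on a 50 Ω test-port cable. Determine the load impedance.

Z_L ≈ 39.6 + j19.9 Ω

Z_L = Z_0·(1 + Γ)/(1 − Γ) = 50·(0.937 + j0.237)/(1.06 − j0.237)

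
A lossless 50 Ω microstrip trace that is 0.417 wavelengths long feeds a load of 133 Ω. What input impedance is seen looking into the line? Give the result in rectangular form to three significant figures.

Z_in ≈ 53 + j52.3 Ω

βl = 2π × 0.417 = 150°
tan(βl) = tan(150°) = -0.575
Z_in = Z_0·(Z_L + jZ_0·tanβl)/(Z_0 + jZ_L·tanβl)
     = 50·(133 − j28.7)/(50 − j76.4)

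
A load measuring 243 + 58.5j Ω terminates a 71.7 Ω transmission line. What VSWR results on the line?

VSWR ≈ 3.6

Γ = (Z_L − Z_0)/(Z_L + Z_0) = (171.3 + j58.5)/(314.7 + j58.5)
|Γ| = 181/320 = 0.566
VSWR = (1 + |Γ|)/(1 − |Γ|) = 1.57/0.434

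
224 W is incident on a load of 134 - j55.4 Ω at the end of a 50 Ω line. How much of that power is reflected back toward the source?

P_reflected ≈ 61.4 W

|Γ| = |(84 − j55.4)/(184 − j55.4)| = 0.524
|Γ|² = 0.274
P_refl = |Γ|²·P_inc = 61.4 W, P_del = (1 − |Γ|²)·P_inc = 163 W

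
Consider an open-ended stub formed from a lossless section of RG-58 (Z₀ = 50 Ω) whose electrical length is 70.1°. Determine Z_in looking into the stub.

Z_in ≈ −j18.1 Ω

tan(βl) = 2.76
For an open-ended stub, Z_in = −jZ_0·cot(βl) = −jZ_0/tan(βl)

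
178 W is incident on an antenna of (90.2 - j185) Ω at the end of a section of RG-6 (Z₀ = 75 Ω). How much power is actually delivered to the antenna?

|Γ| = |(15.2 − j185)/(165.2 − j185)| = 0.748
|Γ|² = 0.56
P_refl = |Γ|²·P_inc = 99.7 W, P_del = (1 − |Γ|²)·P_inc = 78.3 W

P_delivered ≈ 78.3 W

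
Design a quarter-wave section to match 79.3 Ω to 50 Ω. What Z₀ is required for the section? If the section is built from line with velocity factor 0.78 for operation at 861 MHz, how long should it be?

Z_qwt = √(Z_0·R_L) = √(50 × 79.3) = √3965
λ = 0.78·c/f = 0.272 m, so l = λ/4 = 0.0679 m

Z_qwt ≈ 63 Ω; length ≈ 6.79 cm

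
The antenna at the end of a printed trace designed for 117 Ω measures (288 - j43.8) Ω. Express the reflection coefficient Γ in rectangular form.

Γ = (Z_L − Z_0)/(Z_L + Z_0) = (171 − j43.8)/(405 − j43.8)

Γ ≈ 0.429 − j0.0618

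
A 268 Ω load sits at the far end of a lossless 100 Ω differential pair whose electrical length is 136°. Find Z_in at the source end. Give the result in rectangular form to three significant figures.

Z_in ≈ 67.3 + j77.6 Ω

tan(βl) = tan(136°) = -0.966
Z_in = Z_0·(Z_L + jZ_0·tanβl)/(Z_0 + jZ_L·tanβl)
     = 100·(268 − j96.6)/(100 − j259)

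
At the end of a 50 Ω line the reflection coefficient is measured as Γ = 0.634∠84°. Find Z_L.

Z_L = Z_0·(1 + Γ)/(1 − Γ) = 50·(1.07 + j0.631)/(0.934 − j0.631)

Z_L ≈ 23.6 + j49.7 Ω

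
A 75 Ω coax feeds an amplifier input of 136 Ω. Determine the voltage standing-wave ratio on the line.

VSWR ≈ 1.81

For a purely resistive load, VSWR = R_L/Z_0 or Z_0/R_L (whichever > 1) = 136/75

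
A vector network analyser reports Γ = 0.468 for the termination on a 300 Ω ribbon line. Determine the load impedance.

Z_L = Z_0·(1 + Γ)/(1 − Γ) = 300·(1.47)/(0.532)

Z_L ≈ 828 Ω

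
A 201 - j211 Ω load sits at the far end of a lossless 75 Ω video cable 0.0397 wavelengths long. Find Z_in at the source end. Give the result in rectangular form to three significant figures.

Z_in ≈ 62.7 − j137 Ω

βl = 2π × 0.0397 = 14.3°
tan(βl) = tan(14.3°) = 0.255
Z_in = Z_0·(Z_L + jZ_0·tanβl)/(Z_0 + jZ_L·tanβl)
     = 75·(201 − j192)/(129 + j51.2)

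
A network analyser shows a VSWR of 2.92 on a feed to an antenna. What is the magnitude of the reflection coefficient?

|Γ| = (S − 1)/(S + 1) = (2.92 − 1)/(2.92 + 1) = 1.92/3.92

|Γ| ≈ 0.49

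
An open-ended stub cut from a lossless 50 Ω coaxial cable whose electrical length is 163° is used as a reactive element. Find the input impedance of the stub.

Z_in ≈ +j164 Ω

tan(βl) = -0.306
For an open-ended stub, Z_in = −jZ_0·cot(βl) = −jZ_0/tan(βl)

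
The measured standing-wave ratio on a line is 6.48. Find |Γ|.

|Γ| = (S − 1)/(S + 1) = (6.48 − 1)/(6.48 + 1) = 5.48/7.48

|Γ| ≈ 0.733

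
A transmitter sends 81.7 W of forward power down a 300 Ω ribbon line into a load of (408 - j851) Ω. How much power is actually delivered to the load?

|Γ| = |(108 − j851)/(708 − j851)| = 0.775
|Γ|² = 0.6
P_refl = |Γ|²·P_inc = 49.1 W, P_del = (1 − |Γ|²)·P_inc = 32.6 W

P_delivered ≈ 32.6 W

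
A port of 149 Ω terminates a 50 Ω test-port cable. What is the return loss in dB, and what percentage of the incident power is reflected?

RL ≈ 6.06 dB; 24.7% of incident power reflected

Γ = (149 − 50)/(149 + 50) = 0.497
RL = −20·log₁₀(0.497) = 6.06 dB
P_refl/P_inc = |Γ|² = 0.247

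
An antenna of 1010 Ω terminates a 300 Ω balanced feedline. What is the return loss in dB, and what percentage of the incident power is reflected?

RL ≈ 5.32 dB; 29.4% of incident power reflected

Γ = (1010 − 300)/(1010 + 300) = 0.542
RL = −20·log₁₀(0.542) = 5.32 dB
P_refl/P_inc = |Γ|² = 0.294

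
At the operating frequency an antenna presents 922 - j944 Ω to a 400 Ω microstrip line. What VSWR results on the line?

Γ = (Z_L − Z_0)/(Z_L + Z_0) = (522 − j944)/(1322 − j944)
|Γ| = 1080/1620 = 0.664
VSWR = (1 + |Γ|)/(1 − |Γ|) = 1.66/0.336

VSWR ≈ 4.95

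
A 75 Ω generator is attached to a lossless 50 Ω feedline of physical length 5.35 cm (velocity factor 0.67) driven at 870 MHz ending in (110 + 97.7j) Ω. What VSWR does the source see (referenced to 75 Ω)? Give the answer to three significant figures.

λ = v/f = 0.67·c / 870 MHz = 0.231 m
βl = 2π·l/λ = 2π × 0.232 = 83.4°
tan(βl) = 8.6
Z_in = Z_0·(Z_L + jZ_0·tanβl)/(Z_0 + jZ_L·tanβl) = 13.6 − j17.2 Ω
Γ_s = (Z_in − Z_s)/(Z_in + Z_s) = (-61.4 − j17.2)/(88.6 − j17.2), |Γ_s| = 0.707
VSWR = (1 + |Γ_s|)/(1 − |Γ_s|)

VSWR ≈ 5.83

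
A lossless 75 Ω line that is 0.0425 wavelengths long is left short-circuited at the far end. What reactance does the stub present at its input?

βl = 2π × 0.0425 = 15.3°
tan(βl) = 0.274
For a short-circuited stub, Z_in = jZ_0·tan(βl)

X_in ≈ 20.5 Ω (inductive)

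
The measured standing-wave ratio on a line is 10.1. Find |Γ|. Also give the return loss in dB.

|Γ| ≈ 0.82; return loss ≈ 1.73 dB

|Γ| = (S − 1)/(S + 1) = (10.1 − 1)/(10.1 + 1) = 9.1/11.1
RL = −20·log₁₀|Γ| = −20·log₁₀(0.82)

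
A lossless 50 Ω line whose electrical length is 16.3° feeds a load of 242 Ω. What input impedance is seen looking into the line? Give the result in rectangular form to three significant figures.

tan(βl) = tan(16.3°) = 0.292
Z_in = Z_0·(Z_L + jZ_0·tanβl)/(Z_0 + jZ_L·tanβl)
     = 50·(242 + j14.6)/(50 + j70.8)

Z_in ≈ 87.5 − j109 Ω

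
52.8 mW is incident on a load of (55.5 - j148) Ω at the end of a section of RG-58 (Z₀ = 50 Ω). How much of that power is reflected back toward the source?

P_reflected ≈ 35.1 mW

|Γ| = |(5.5 − j148)/(105.5 − j148)| = 0.815
|Γ|² = 0.664
P_refl = |Γ|²·P_inc = 35.1 mW, P_del = (1 − |Γ|²)·P_inc = 17.7 mW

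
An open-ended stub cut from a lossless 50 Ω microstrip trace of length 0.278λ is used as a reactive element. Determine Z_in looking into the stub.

Z_in ≈ +j8.89 Ω

βl = 2π × 0.278 = 100°
tan(βl) = -5.63
For an open-ended stub, Z_in = −jZ_0·cot(βl) = −jZ_0/tan(βl)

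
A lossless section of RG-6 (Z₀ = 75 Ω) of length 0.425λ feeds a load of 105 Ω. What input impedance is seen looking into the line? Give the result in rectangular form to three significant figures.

Z_in ≈ 87.7 + j24.3 Ω

βl = 2π × 0.425 = 153°
tan(βl) = tan(153°) = -0.51
Z_in = Z_0·(Z_L + jZ_0·tanβl)/(Z_0 + jZ_L·tanβl)
     = 75·(105 − j38.2)/(75 − j53.5)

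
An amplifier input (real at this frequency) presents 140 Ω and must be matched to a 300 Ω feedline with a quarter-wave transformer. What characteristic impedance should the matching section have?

Z_qwt ≈ 205 Ω

Z_qwt = √(Z_0·R_L) = √(300 × 140) = √42000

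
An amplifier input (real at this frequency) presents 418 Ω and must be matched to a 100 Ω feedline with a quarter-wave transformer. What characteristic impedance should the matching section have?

Z_qwt = √(Z_0·R_L) = √(100 × 418) = √41800

Z_qwt ≈ 204 Ω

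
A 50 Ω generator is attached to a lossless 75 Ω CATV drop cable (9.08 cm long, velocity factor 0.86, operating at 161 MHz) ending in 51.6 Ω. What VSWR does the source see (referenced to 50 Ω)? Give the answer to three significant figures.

VSWR ≈ 1.32

λ = v/f = 0.86·c / 161 MHz = 1.6 m
βl = 2π·l/λ = 2π × 0.0567 = 20.4°
tan(βl) = 0.372
Z_in = Z_0·(Z_L + jZ_0·tanβl)/(Z_0 + jZ_L·tanβl) = 55.1 + j13.8 Ω
Γ_s = (Z_in − Z_s)/(Z_in + Z_s) = (5.13 + j13.8)/(105 + j13.8), |Γ_s| = 0.139
VSWR = (1 + |Γ_s|)/(1 − |Γ_s|)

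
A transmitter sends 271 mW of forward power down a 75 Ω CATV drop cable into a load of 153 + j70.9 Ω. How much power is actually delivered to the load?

P_delivered ≈ 218 mW

|Γ| = |(78 + j70.9)/(228 + j70.9)| = 0.441
|Γ|² = 0.195
P_refl = |Γ|²·P_inc = 52.8 mW, P_del = (1 − |Γ|²)·P_inc = 218 mW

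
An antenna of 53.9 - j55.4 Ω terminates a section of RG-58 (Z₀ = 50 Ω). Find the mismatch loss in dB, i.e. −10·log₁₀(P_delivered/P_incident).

Γ = (3.9 − j55.4)/(103.9 − j55.4), |Γ| = 0.472
|Γ|² = 0.222, so P_del/P_inc = 1 − |Γ|² = 0.778
ML = −10·log₁₀(1 − |Γ|²)

mismatch loss ≈ 1.09 dB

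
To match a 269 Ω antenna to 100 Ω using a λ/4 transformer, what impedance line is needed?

Z_qwt = √(Z_0·R_L) = √(100 × 269) = √26900

Z_qwt ≈ 164 Ω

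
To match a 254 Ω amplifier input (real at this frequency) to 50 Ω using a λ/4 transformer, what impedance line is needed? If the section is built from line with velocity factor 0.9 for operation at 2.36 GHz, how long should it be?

Z_qwt = √(Z_0·R_L) = √(50 × 254) = √12700
λ = 0.9·c/f = 0.114 m, so l = λ/4 = 0.0286 m

Z_qwt ≈ 113 Ω; length ≈ 2.86 cm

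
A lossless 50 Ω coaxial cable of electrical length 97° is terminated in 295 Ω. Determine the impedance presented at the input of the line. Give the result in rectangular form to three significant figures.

tan(βl) = tan(97°) = -8.14
Z_in = Z_0·(Z_L + jZ_0·tanβl)/(Z_0 + jZ_L·tanβl)
     = 50·(295 − j407)/(50 − j2400)

Z_in ≈ 8.6 + j5.96 Ω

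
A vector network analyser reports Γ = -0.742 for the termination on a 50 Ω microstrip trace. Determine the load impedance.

Z_L ≈ 7.41 Ω

Z_L = Z_0·(1 + Γ)/(1 − Γ) = 50·(0.258)/(1.74)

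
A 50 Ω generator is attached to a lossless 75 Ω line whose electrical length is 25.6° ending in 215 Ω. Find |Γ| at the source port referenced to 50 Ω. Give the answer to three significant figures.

|Γ| ≈ 0.59

tan(βl) = 0.479
Z_in = Z_0·(Z_L + jZ_0·tanβl)/(Z_0 + jZ_L·tanβl) = 91.6 − j89.9 Ω
Γ_s = (Z_in − Z_s)/(Z_in + Z_s) = (41.6 − j89.9)/(142 − j89.9), |Γ_s| = 0.59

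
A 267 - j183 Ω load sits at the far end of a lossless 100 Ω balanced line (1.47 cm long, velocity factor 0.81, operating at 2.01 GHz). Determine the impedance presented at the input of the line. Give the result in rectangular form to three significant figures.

Z_in ≈ 36.3 − j65.4 Ω

λ = v/f = 0.81·c / 2.01 GHz = 0.121 m
βl = 2π·l/λ = 2π × 0.122 = 43.8°
tan(βl) = tan(43.8°) = 0.958
Z_in = Z_0·(Z_L + jZ_0·tanβl)/(Z_0 + jZ_L·tanβl)
     = 100·(267 − j87.2)/(275 + j256)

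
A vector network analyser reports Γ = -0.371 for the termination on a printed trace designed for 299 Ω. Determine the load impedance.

Z_L ≈ 137 Ω

Z_L = Z_0·(1 + Γ)/(1 − Γ) = 299·(0.629)/(1.37)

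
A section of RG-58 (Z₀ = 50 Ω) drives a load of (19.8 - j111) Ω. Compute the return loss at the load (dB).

RL ≈ 1.14 dB

Γ = (-30.2 − j111)/(69.8 − j111), |Γ| = 0.877
RL = −20·log₁₀|Γ| = −20·log₁₀(0.877)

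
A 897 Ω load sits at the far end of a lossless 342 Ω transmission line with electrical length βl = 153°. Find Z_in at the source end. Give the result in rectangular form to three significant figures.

tan(βl) = tan(153°) = -0.51
Z_in = Z_0·(Z_L + jZ_0·tanβl)/(Z_0 + jZ_L·tanβl)
     = 342·(897 − j174)/(342 − j457)

Z_in ≈ 406 + j368 Ω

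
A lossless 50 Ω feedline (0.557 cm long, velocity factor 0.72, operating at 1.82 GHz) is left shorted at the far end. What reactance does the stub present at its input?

X_in ≈ 15.2 Ω (inductive)

λ = v/f = 0.72·c / 1.82 GHz = 0.119 m
βl = 2π·l/λ = 2π × 0.0469 = 16.9°
tan(βl) = 0.304
For a shorted stub, Z_in = jZ_0·tan(βl)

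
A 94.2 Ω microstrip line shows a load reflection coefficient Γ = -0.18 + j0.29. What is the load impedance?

Z_L ≈ 56.4 + j37 Ω

Z_L = Z_0·(1 + Γ)/(1 − Γ) = 94.2·(0.82 + j0.29)/(1.18 − j0.29)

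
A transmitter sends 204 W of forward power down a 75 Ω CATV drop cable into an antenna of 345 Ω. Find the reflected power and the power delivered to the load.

P_reflected ≈ 84.3 W; P_delivered ≈ 120 W

Γ = (345 − 75)/(345 + 75) = 0.643
|Γ|² = 0.413
P_refl = |Γ|²·P_inc = 84.3 W, P_del = (1 − |Γ|²)·P_inc = 120 W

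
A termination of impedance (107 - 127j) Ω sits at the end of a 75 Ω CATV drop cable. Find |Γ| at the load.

|Γ| ≈ 0.59

Γ = (Z_L − Z_0)/(Z_L + Z_0) = (32 − j127)/(182 − j127)
|Γ| = 131/222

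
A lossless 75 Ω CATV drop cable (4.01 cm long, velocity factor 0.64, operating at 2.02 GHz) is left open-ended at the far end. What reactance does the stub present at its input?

λ = v/f = 0.64·c / 2.02 GHz = 0.095 m
βl = 2π·l/λ = 2π × 0.422 = 152°
tan(βl) = -0.534
For an open-ended stub, Z_in = −jZ_0·cot(βl) = −jZ_0/tan(βl)

X_in ≈ 140 Ω (inductive)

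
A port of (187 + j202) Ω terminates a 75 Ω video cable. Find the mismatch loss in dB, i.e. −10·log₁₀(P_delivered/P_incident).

Γ = (112 + j202)/(262 + j202), |Γ| = 0.698
|Γ|² = 0.487, so P_del/P_inc = 1 − |Γ|² = 0.513
ML = −10·log₁₀(1 − |Γ|²)

mismatch loss ≈ 2.9 dB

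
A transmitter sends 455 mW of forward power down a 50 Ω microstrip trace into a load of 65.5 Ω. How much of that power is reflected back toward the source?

Γ = (65.5 − 50)/(65.5 + 50) = 0.134
|Γ|² = 0.018
P_refl = |Γ|²·P_inc = 8.19 mW, P_del = (1 − |Γ|²)·P_inc = 447 mW

P_reflected ≈ 8.19 mW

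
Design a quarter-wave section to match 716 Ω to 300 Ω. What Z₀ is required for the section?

Z_qwt ≈ 463 Ω

Z_qwt = √(Z_0·R_L) = √(300 × 716) = √214800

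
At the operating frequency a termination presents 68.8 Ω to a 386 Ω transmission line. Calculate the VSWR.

VSWR ≈ 5.61

Γ = (68.8 − 386)/(68.8 + 386) = -0.697
VSWR = (1 + 0.697)/(1 − 0.697)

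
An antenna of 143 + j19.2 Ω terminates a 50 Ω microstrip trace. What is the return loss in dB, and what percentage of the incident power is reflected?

Γ = (93 + j19.2)/(193 + j19.2), |Γ| = 0.49
RL = −20·log₁₀(0.49) = 6.2 dB
P_refl/P_inc = |Γ|² = 0.24

RL ≈ 6.2 dB; 24% of incident power reflected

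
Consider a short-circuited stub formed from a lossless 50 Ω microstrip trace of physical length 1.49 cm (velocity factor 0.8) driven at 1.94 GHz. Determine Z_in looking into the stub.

Z_in ≈ +j47.2 Ω

λ = v/f = 0.8·c / 1.94 GHz = 0.124 m
βl = 2π·l/λ = 2π × 0.12 = 43.4°
tan(βl) = 0.944
For a short-circuited stub, Z_in = jZ_0·tan(βl)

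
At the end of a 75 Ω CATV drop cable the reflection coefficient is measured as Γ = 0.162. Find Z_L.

Z_L = Z_0·(1 + Γ)/(1 − Γ) = 75·(1.16)/(0.838)

Z_L ≈ 104 Ω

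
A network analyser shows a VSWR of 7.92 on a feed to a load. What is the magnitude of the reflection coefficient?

|Γ| ≈ 0.776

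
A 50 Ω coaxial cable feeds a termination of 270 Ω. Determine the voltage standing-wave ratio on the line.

VSWR ≈ 5.4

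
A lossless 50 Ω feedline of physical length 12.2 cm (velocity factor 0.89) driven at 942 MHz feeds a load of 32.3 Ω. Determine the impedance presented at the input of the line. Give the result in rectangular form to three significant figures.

λ = v/f = 0.89·c / 942 MHz = 0.283 m
βl = 2π·l/λ = 2π × 0.43 = 155°
tan(βl) = tan(155°) = -0.467
Z_in = Z_0·(Z_L + jZ_0·tanβl)/(Z_0 + jZ_L·tanβl)
     = 50·(32.3 − j23.4)/(50 − j15.1)

Z_in ≈ 36.1 − j12.5 Ω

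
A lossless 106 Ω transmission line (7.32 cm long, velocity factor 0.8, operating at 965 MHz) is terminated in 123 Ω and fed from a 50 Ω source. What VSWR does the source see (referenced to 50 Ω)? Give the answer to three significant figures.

VSWR ≈ 1.88

λ = v/f = 0.8·c / 965 MHz = 0.249 m
βl = 2π·l/λ = 2π × 0.294 = 106°
tan(βl) = -3.5
Z_in = Z_0·(Z_L + jZ_0·tanβl)/(Z_0 + jZ_L·tanβl) = 93.2 + j7.35 Ω
Γ_s = (Z_in − Z_s)/(Z_in + Z_s) = (43.2 + j7.35)/(143 + j7.35), |Γ_s| = 0.305
VSWR = (1 + |Γ_s|)/(1 − |Γ_s|)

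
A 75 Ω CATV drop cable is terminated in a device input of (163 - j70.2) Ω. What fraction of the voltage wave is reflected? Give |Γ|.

Γ = (Z_L − Z_0)/(Z_L + Z_0) = (88 − j70.2)/(238 − j70.2)
|Γ| = 113/248

|Γ| ≈ 0.454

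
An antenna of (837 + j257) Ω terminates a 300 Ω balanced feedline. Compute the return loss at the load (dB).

Γ = (537 + j257)/(1137 + j257), |Γ| = 0.511
RL = −20·log₁₀|Γ| = −20·log₁₀(0.511)

RL ≈ 5.84 dB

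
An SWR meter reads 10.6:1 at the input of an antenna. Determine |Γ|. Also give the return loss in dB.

|Γ| = (S − 1)/(S + 1) = (10.6 − 1)/(10.6 + 1) = 9.6/11.6
RL = −20·log₁₀|Γ| = −20·log₁₀(0.828)

|Γ| ≈ 0.828; return loss ≈ 1.64 dB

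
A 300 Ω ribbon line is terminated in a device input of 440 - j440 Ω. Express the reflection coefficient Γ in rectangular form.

Γ = (Z_L − Z_0)/(Z_L + Z_0) = (140 − j440)/(740 − j440)

Γ ≈ 0.401 − j0.356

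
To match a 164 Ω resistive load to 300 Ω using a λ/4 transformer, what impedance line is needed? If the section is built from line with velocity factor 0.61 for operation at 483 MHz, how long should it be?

Z_qwt ≈ 222 Ω; length ≈ 9.47 cm

Z_qwt = √(Z_0·R_L) = √(300 × 164) = √49200
λ = 0.61·c/f = 0.379 m, so l = λ/4 = 0.0947 m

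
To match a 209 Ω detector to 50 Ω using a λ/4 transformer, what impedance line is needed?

Z_qwt = √(Z_0·R_L) = √(50 × 209) = √10450

Z_qwt ≈ 102 Ω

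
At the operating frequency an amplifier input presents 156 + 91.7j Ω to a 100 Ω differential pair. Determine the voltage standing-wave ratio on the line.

Γ = (Z_L − Z_0)/(Z_L + Z_0) = (56 + j91.7)/(256 + j91.7)
|Γ| = 107/272 = 0.395
VSWR = (1 + |Γ|)/(1 − |Γ|) = 1.4/0.605

VSWR ≈ 2.31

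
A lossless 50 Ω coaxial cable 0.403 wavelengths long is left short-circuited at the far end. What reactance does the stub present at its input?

βl = 2π × 0.403 = 145°
tan(βl) = -0.698
For a short-circuited stub, Z_in = jZ_0·tan(βl)

X_in ≈ -34.9 Ω (capacitive)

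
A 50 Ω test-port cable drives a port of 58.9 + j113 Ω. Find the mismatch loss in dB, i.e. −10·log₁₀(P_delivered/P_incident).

Γ = (8.9 + j113)/(108.9 + j113), |Γ| = 0.722
|Γ|² = 0.522, so P_del/P_inc = 1 − |Γ|² = 0.478
ML = −10·log₁₀(1 − |Γ|²)

mismatch loss ≈ 3.2 dB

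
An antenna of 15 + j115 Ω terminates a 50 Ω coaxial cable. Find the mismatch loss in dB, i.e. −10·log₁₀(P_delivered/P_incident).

Γ = (-35 + j115)/(65 + j115), |Γ| = 0.91
|Γ|² = 0.828, so P_del/P_inc = 1 − |Γ|² = 0.172
ML = −10·log₁₀(1 − |Γ|²)

mismatch loss ≈ 7.65 dB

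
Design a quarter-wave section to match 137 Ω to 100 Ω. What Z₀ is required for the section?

Z_qwt = √(Z_0·R_L) = √(100 × 137) = √13700

Z_qwt ≈ 117 Ω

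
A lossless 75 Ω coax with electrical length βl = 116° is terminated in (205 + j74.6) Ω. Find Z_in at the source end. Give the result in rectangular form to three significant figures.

tan(βl) = tan(116°) = -2.05
Z_in = Z_0·(Z_L + jZ_0·tanβl)/(Z_0 + jZ_L·tanβl)
     = 75·(205 − j79.2)/(228 − j420)

Z_in ≈ 26.2 + j22.3 Ω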